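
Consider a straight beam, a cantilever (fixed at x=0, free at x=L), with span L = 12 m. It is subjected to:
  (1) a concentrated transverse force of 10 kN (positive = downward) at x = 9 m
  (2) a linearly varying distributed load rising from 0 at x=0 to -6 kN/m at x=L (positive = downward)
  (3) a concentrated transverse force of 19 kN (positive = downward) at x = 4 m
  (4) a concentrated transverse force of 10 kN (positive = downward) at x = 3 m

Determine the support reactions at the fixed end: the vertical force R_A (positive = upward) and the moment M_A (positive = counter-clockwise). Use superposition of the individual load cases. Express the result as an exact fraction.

Load 1 — point force P=10 kN at a=9 m (b=L-a=3):
  R_A = P = 10 kN
  M_A = Pa = 10·9 = 90 kN·m
Load 2 — triangular load w₀=-6 kN/m (0→w₀ over full span):
  R_A = w₀L/2 = (-6)·12/2 = -36 kN
  M_A = w₀L²/3 = (-6)·12²/3 = -288 kN·m
Load 3 — point force P=19 kN at a=4 m (b=L-a=8):
  R_A = P = 19 kN
  M_A = Pa = 19·4 = 76 kN·m
Load 4 — point force P=10 kN at a=3 m (b=L-a=9):
  R_A = P = 10 kN
  M_A = Pa = 10·3 = 30 kN·m
Superposition: R_A = 3 kN, M_A = -92 kN·m

R_A = 3 kN, M_A = -92 kN·m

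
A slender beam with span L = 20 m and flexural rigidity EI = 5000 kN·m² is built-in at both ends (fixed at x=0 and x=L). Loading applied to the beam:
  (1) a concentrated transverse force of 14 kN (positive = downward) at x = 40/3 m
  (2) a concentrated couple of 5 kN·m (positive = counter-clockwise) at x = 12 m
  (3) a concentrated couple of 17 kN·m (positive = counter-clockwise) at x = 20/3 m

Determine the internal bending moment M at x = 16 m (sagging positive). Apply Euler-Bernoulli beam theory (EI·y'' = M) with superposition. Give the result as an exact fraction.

M(16) = 22/75 kN·m

Load 1 — point force P=14 kN at a=40/3 m (b=L-a=20/3):
  M_1 = Pa²(a+3b)(L-x)/L³ - Pa²b/L²  [x>a] = 14·(40/3)²·((40/3)+3·(20/3))·(20-16)/20³ - 14·(40/3)²·(20/3)/20² = 0 kN·m
Load 2 — applied couple M₀=5 kN·m at a=12 m (b=L-a=8):
  M_2 = R_Ax - M_A - M₀  [x>a] with R_A=9/25, M_A=8/5 = (9/25)·16 - (8/5) - 5 = -21/25 kN·m
Load 3 — applied couple M₀=17 kN·m at a=20/3 m (b=L-a=40/3):
  M_3 = R_Ax - M_A - M₀  [x>a] with R_A=17/15, M_A=0 = (17/15)·16 - 0 - 17 = 17/15 kN·m
Superposition: M = Σ M_i = 22/75 kN·m ≈ 0.293333 kN·m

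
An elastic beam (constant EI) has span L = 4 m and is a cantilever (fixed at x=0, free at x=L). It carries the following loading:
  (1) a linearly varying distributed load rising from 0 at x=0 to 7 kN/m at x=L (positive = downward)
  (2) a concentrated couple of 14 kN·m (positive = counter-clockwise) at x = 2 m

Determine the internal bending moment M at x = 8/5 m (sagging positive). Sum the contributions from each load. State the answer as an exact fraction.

Load 1 — triangular load w₀=7 kN/m (0→w₀ over full span):
  M_1 = w₀Lx/2 - w₀L²/3 - w₀x³/(6L) = 7·4·(8/5)/2 - 7·4²/3 - 7·(8/5)³/(6·4) = -2016/125 kN·m
Load 2 — applied couple M₀=14 kN·m at a=2 m (b=L-a=2):
  M_2 = M₀  [x≤a] = 14 = 14 kN·m
Superposition: M = Σ M_i = -266/125 kN·m ≈ -2.128000 kN·m

M(8/5) = -266/125 kN·m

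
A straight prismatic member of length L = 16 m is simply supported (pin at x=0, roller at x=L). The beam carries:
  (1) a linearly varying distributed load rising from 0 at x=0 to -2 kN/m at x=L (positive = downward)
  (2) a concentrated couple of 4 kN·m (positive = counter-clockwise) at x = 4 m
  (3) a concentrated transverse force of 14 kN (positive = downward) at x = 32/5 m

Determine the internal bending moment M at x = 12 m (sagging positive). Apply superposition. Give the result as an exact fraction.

Load 1 — triangular load w₀=-2 kN/m (0→w₀ over full span):
  M_1 = w₀Lx/6 - w₀x³/(6L) = (-2)·16·12/6 - (-2)·12³/(6·16) = -28 kN·m
Load 2 — applied couple M₀=4 kN·m at a=4 m (b=L-a=12):
  M_2 = M₀x/L - M₀  [x>a] = 4·12/16 - 4 = -1 kN·m
Load 3 — point force P=14 kN at a=32/5 m (b=L-a=48/5):
  M_3 = Pa(L-x)/L  [x>a] = 14·(32/5)·(16-12)/16 = 112/5 kN·m
Superposition: M = Σ M_i = -33/5 kN·m ≈ -6.600000 kN·m

M(12) = -33/5 kN·m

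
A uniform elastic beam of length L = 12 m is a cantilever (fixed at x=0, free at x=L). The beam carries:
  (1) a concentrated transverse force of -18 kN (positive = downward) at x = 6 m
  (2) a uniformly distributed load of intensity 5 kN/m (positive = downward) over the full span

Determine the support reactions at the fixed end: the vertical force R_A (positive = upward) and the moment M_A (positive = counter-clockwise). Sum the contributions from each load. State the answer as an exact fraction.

R_A = 42 kN, M_A = 252 kN·m

Load 1 — point force P=-18 kN at a=6 m (b=L-a=6):
  R_A = P = (-18) = -18 kN
  M_A = Pa = (-18)·6 = -108 kN·m
Load 2 — uniform load w=5 kN/m over full span:
  R_A = wL = 5·12 = 60 kN
  M_A = wL²/2 = 5·12²/2 = 360 kN·m
Superposition: R_A = 42 kN, M_A = 252 kN·m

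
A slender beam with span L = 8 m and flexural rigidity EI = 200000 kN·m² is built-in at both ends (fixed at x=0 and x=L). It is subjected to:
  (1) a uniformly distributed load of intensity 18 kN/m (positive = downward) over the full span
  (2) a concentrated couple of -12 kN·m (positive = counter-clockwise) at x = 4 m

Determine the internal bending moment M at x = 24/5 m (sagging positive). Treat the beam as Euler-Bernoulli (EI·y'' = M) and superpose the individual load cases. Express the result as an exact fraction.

Load 1 — uniform load w=18 kN/m over full span:
  M_1 = wLx/2 - wL²/12 - wx²/2 = 18·8·(24/5)/2 - 18·8²/12 - 18·(24/5)²/2 = 1056/25 kN·m
Load 2 — applied couple M₀=-12 kN·m at a=4 m (b=L-a=4):
  M_2 = R_Ax - M_A - M₀  [x>a] with R_A=-9/4, M_A=-3 = (-9/4)·(24/5) - (-3) - (-12) = 21/5 kN·m
Superposition: M = Σ M_i = 1161/25 kN·m ≈ 46.440000 kN·m

M(24/5) = 1161/25 kN·m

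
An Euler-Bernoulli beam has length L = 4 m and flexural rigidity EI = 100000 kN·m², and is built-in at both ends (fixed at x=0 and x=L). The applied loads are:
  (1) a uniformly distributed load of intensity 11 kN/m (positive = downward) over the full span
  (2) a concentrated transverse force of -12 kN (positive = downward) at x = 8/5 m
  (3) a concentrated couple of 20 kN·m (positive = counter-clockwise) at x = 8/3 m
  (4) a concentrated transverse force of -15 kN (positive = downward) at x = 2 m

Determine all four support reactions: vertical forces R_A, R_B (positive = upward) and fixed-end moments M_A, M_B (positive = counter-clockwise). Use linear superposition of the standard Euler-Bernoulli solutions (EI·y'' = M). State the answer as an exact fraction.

Load 1 — uniform load w=11 kN/m over full span:
  R_A = wL/2 = 11·4/2 = 22 kN
  M_A = wL²/12 = 11·4²/12 = 44/3 kN·m
  R_B = wL/2 = 11·4/2 = 22 kN
  M_B = -wL²/12 = -11·4²/12 = -44/3 kN·m
Load 2 — point force P=-12 kN at a=8/5 m (b=L-a=12/5):
  R_A = Pb²(3a+b)/L³ = (-12)·(12/5)²·(3·(8/5)+(12/5))/4³ = -972/125 kN
  M_A = Pab²/L² = (-12)·(8/5)·(12/5)²/4² = -864/125 kN·m
  R_B = Pa²(a+3b)/L³ = (-12)·(8/5)²·((8/5)+3·(12/5))/4³ = -528/125 kN
  M_B = -Pa²b/L² = -(-12)·(8/5)²·(12/5)/4² = 576/125 kN·m
Load 3 — applied couple M₀=20 kN·m at a=8/3 m (b=L-a=4/3):
  R_A = 6M₀ab/L³ = 6·20·(8/3)·(4/3)/4³ = 20/3 kN
  M_A = M₀b(2a-b)/L² = 20·(4/3)·(2·(8/3)-(4/3))/4² = 20/3 kN·m
  R_B = -6M₀ab/L³ = -6·20·(8/3)·(4/3)/4³ = -20/3 kN
  M_B = M₀a(2b-a)/L² = 20·(8/3)·(2·(4/3)-(8/3))/4² = 0 kN·m
Load 4 — point force P=-15 kN at a=2 m (b=L-a=2):
  R_A = Pb²(3a+b)/L³ = (-15)·2²·(3·2+2)/4³ = -15/2 kN
  M_A = Pab²/L² = (-15)·2·2²/4² = -15/2 kN·m
  R_B = Pa²(a+3b)/L³ = (-15)·2²·(2+3·2)/4³ = -15/2 kN
  M_B = -Pa²b/L² = -(-15)·2²·2/4² = 15/2 kN·m
Superposition: R_A = 10043/750 kN, M_A = 5191/750 kN·m, R_B = 2707/750 kN, M_B = -1919/750 kN·m

R_A = 10043/750 kN, M_A = 5191/750 kN·m, R_B = 2707/750 kN, M_B = -1919/750 kN·m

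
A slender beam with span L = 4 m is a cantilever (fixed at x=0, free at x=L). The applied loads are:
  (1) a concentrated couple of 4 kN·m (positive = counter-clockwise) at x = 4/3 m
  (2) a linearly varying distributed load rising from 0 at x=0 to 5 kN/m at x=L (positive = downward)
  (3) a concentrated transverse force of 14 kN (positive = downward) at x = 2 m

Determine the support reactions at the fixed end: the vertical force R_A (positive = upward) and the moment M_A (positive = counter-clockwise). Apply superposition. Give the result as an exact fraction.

R_A = 24 kN, M_A = 152/3 kN·m

Load 1 — applied couple M₀=4 kN·m at a=4/3 m (b=L-a=8/3):
  R_A = 0 kN
  M_A = -M₀ = -4 kN·m
Load 2 — triangular load w₀=5 kN/m (0→w₀ over full span):
  R_A = w₀L/2 = 5·4/2 = 10 kN
  M_A = w₀L²/3 = 5·4²/3 = 80/3 kN·m
Load 3 — point force P=14 kN at a=2 m (b=L-a=2):
  R_A = P = 14 kN
  M_A = Pa = 14·2 = 28 kN·m
Superposition: R_A = 24 kN, M_A = 152/3 kN·m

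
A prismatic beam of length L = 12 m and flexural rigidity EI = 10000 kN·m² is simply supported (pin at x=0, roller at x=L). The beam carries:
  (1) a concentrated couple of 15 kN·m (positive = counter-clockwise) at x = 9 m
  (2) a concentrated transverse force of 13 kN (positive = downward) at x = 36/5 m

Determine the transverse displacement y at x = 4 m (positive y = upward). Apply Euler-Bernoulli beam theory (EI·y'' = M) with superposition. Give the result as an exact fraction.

y(4) = -112007/2500000 m

Load 1 — applied couple M₀=15 kN·m at a=9 m (b=L-a=3):
  y_1 = (M₀x³/(6L)+C₁x)/EI  [x≤a] with C₁=M₀(3b²-L²)/(6L)=-195/8 = (15·4³/(6·12)+(-195/8)·4)/10000 = -101/12000 m
Load 2 — point force P=13 kN at a=36/5 m (b=L-a=24/5):
  y_2 = -Pbx(L²-b²-x²)/(6LEI)  [x≤a] = -13·(24/5)·4·(12²-(24/5)²-4²)/(6·12·10000) = -8528/234375 m
Superposition: y = Σ y_i = -112007/2500000 m ≈ -0.044803 m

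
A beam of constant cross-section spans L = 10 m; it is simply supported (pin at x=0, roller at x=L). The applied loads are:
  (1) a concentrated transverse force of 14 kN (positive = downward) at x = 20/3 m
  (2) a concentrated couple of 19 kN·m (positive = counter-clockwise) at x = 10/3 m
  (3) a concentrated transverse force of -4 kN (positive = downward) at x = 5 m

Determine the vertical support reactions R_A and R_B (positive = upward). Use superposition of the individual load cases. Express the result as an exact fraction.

Load 1 — point force P=14 kN at a=20/3 m (b=L-a=10/3):
  R_A = Pb/L = 14·(10/3)/10 = 14/3 kN
  R_B = Pa/L = 14·(20/3)/10 = 28/3 kN
Load 2 — applied couple M₀=19 kN·m at a=10/3 m (b=L-a=20/3):
  R_A = M₀/L = 19/10 kN
  R_B = -M₀/L = -19/10 kN
Load 3 — point force P=-4 kN at a=5 m (b=L-a=5):
  R_A = Pb/L = (-4)·5/10 = -2 kN
  R_B = Pa/L = (-4)·5/10 = -2 kN
Superposition: R_A = 137/30 kN, R_B = 163/30 kN

R_A = 137/30 kN, R_B = 163/30 kN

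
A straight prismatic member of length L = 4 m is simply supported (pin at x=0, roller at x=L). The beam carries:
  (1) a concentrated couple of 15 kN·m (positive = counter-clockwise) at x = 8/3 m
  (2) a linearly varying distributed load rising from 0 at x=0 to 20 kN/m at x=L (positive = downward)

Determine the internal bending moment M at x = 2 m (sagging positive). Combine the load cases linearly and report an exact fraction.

Load 1 — applied couple M₀=15 kN·m at a=8/3 m (b=L-a=4/3):
  M_1 = M₀x/L  [x≤a] = 15·2/4 = 15/2 kN·m
Load 2 — triangular load w₀=20 kN/m (0→w₀ over full span):
  M_2 = w₀Lx/6 - w₀x³/(6L) = 20·4·2/6 - 20·2³/(6·4) = 20 kN·m
Superposition: M = Σ M_i = 55/2 kN·m ≈ 27.500000 kN·m

M(2) = 55/2 kN·m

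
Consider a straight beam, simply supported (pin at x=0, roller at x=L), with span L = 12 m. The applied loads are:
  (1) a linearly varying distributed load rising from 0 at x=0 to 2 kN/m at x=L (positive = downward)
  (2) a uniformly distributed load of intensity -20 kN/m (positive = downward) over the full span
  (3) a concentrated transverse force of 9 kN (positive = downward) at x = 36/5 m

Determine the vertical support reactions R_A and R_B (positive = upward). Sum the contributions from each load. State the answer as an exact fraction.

R_A = -562/5 kN, R_B = -533/5 kN

Load 1 — triangular load w₀=2 kN/m (0→w₀ over full span):
  R_A = w₀L/6 = 2·12/6 = 4 kN
  R_B = w₀L/3 = 2·12/3 = 8 kN
Load 2 — uniform load w=-20 kN/m over full span:
  R_A = wL/2 = (-20)·12/2 = -120 kN
  R_B = wL/2 = (-20)·12/2 = -120 kN
Load 3 — point force P=9 kN at a=36/5 m (b=L-a=24/5):
  R_A = Pb/L = 9·(24/5)/12 = 18/5 kN
  R_B = Pa/L = 9·(36/5)/12 = 27/5 kN
Superposition: R_A = -562/5 kN, R_B = -533/5 kN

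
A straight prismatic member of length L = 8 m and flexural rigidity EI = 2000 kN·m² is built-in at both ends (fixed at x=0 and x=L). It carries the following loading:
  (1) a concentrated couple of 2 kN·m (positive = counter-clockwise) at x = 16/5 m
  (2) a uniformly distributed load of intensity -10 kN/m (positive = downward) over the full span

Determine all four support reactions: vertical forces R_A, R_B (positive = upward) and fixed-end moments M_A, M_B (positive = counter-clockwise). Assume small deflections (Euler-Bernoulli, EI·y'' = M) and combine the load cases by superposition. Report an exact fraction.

R_A = -991/25 kN, M_A = -3982/75 kN·m, R_B = -1009/25 kN, M_B = 4048/75 kN·m

Load 1 — applied couple M₀=2 kN·m at a=16/5 m (b=L-a=24/5):
  R_A = 6M₀ab/L³ = 6·2·(16/5)·(24/5)/8³ = 9/25 kN
  M_A = M₀b(2a-b)/L² = 2·(24/5)·(2·(16/5)-(24/5))/8² = 6/25 kN·m
  R_B = -6M₀ab/L³ = -6·2·(16/5)·(24/5)/8³ = -9/25 kN
  M_B = M₀a(2b-a)/L² = 2·(16/5)·(2·(24/5)-(16/5))/8² = 16/25 kN·m
Load 2 — uniform load w=-10 kN/m over full span:
  R_A = wL/2 = (-10)·8/2 = -40 kN
  M_A = wL²/12 = (-10)·8²/12 = -160/3 kN·m
  R_B = wL/2 = (-10)·8/2 = -40 kN
  M_B = -wL²/12 = -(-10)·8²/12 = 160/3 kN·m
Superposition: R_A = -991/25 kN, M_A = -3982/75 kN·m, R_B = -1009/25 kN, M_B = 4048/75 kN·m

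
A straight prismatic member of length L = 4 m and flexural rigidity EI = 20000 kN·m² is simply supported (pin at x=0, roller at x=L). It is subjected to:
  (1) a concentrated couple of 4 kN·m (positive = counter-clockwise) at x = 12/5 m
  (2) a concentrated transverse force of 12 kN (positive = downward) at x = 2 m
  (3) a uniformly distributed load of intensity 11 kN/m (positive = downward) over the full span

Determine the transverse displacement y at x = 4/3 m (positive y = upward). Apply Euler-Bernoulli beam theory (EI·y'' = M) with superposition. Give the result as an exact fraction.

y(4/3) = -17827/7593750 m

Load 1 — applied couple M₀=4 kN·m at a=12/5 m (b=L-a=8/5):
  y_1 = (M₀x³/(6L)+C₁x)/EI  [x≤a] with C₁=M₀(3b²-L²)/(6L)=-104/75 = (4·(4/3)³/(6·4)+(-104/75)·(4/3))/20000 = -92/1265625 m
Load 2 — point force P=12 kN at a=2 m (b=L-a=2):
  y_2 = -Pbx(L²-b²-x²)/(6LEI)  [x≤a] = -12·2·(4/3)·(4²-2²-(4/3)²)/(6·4·20000) = -23/33750 m
Load 3 — uniform load w=11 kN/m over full span:
  y_3 = -wx(L³-2Lx²+x³)/(24EI) = -11·(4/3)·(4³-2·4·(4/3)²+(4/3)³)/(24·20000) = -242/151875 m
Superposition: y = Σ y_i = -17827/7593750 m ≈ -0.002348 m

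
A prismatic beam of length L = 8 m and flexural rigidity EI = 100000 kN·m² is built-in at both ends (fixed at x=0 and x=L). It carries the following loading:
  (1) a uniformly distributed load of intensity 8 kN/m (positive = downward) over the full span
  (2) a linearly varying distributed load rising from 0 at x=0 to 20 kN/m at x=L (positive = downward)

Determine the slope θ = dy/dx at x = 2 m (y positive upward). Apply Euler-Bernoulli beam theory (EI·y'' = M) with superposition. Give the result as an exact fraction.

θ(2) = -71/100000 rad

Load 1 — uniform load w=8 kN/m over full span:
  θ_1 = -wx(L-x)(L-2x)/(12EI) = -8·2·(8-2)·(8-2·2)/(12·100000) = -1/3125 rad
Load 2 — triangular load w₀=20 kN/m (0→w₀ over full span):
  θ_2 = -w₀(2x(L-x)(L-2x)(x+2L)+x²(L-x)²)/(120LEI) = -20·(2·2·(8-2)·(8-2·2)·(2+2·8)+2²·(8-2)²)/(120·8·100000) = -39/100000 rad
Superposition: θ = Σ θ_i = -71/100000 rad ≈ -0.000710 rad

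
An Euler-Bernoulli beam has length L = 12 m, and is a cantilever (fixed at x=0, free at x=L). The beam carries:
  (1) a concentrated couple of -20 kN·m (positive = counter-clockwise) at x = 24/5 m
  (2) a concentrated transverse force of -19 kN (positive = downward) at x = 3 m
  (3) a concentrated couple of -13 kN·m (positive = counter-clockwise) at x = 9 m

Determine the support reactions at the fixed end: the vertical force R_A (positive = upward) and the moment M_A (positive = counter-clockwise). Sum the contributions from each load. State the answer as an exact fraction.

R_A = -19 kN, M_A = -24 kN·m

Load 1 — applied couple M₀=-20 kN·m at a=24/5 m (b=L-a=36/5):
  R_A = 0 kN
  M_A = -M₀ = -(-20) = 20 kN·m
Load 2 — point force P=-19 kN at a=3 m (b=L-a=9):
  R_A = P = (-19) = -19 kN
  M_A = Pa = (-19)·3 = -57 kN·m
Load 3 — applied couple M₀=-13 kN·m at a=9 m (b=L-a=3):
  R_A = 0 kN
  M_A = -M₀ = -(-13) = 13 kN·m
Superposition: R_A = -19 kN, M_A = -24 kN·m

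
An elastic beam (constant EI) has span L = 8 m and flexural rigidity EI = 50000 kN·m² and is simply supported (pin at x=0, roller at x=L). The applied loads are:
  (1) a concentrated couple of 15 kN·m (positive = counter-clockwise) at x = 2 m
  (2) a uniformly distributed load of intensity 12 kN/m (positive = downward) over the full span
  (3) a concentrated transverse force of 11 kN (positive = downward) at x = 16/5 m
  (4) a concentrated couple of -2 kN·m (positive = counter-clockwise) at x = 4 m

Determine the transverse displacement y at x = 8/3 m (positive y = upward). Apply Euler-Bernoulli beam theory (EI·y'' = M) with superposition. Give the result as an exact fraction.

Load 1 — applied couple M₀=15 kN·m at a=2 m (b=L-a=6):
  y_1 = (M₀x³/(6L)-M₀(x-a)²/2+C₁x)/EI  [x>a] with C₁=M₀(3b²-L²)/(6L)=55/4 = (15·(8/3)³/(6·8)-15·((8/3)-2)²/2+(55/4)·(8/3))/50000 = 53/67500 m
Load 2 — uniform load w=12 kN/m over full span:
  y_2 = -wx(L³-2Lx²+x³)/(24EI) = -12·(8/3)·(8³-2·8·(8/3)²+(8/3)³)/(24·50000) = -2816/253125 m
Load 3 — point force P=11 kN at a=16/5 m (b=L-a=24/5):
  y_3 = -Pbx(L²-b²-x²)/(6LEI)  [x≤a] = -11·(24/5)·(8/3)·(8²-(24/5)²-(8/3)²)/(6·8·50000) = -20944/10546875 m
Load 4 — applied couple M₀=-2 kN·m at a=4 m (b=L-a=4):
  y_4 = (M₀x³/(6L)+C₁x)/EI  [x≤a] with C₁=M₀(3b²-L²)/(6L)=2/3 = ((-2)·(8/3)³/(6·8)+(2/3)·(8/3))/50000 = 1/50625 m
Superposition: y = Σ y_i = -519151/42187500 m ≈ -0.012306 m

y(8/3) = -519151/42187500 m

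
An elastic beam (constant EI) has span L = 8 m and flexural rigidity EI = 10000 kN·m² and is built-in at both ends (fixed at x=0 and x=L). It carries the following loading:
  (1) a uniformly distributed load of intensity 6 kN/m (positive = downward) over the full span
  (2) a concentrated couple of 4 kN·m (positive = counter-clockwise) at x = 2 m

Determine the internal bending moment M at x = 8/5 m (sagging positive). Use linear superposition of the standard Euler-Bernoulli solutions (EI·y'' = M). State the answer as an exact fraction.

Load 1 — uniform load w=6 kN/m over full span:
  M_1 = wLx/2 - wL²/12 - wx²/2 = 6·8·(8/5)/2 - 6·8²/12 - 6·(8/5)²/2 = -32/25 kN·m
Load 2 — applied couple M₀=4 kN·m at a=2 m (b=L-a=6):
  M_2 = R_Ax - M_A  [x≤a] with R_A=9/16, M_A=-3/4 = (9/16)·(8/5) - (-3/4) = 33/20 kN·m
Superposition: M = Σ M_i = 37/100 kN·m ≈ 0.370000 kN·m

M(8/5) = 37/100 kN·m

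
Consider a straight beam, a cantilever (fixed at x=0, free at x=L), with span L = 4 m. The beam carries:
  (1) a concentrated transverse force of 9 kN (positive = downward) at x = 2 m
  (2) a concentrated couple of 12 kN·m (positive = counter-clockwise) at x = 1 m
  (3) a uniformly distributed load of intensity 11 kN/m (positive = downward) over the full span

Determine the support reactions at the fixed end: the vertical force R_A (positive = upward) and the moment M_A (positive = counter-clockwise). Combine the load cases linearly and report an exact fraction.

R_A = 53 kN, M_A = 94 kN·m

Load 1 — point force P=9 kN at a=2 m (b=L-a=2):
  R_A = P = 9 kN
  M_A = Pa = 9·2 = 18 kN·m
Load 2 — applied couple M₀=12 kN·m at a=1 m (b=L-a=3):
  R_A = 0 kN
  M_A = -M₀ = -12 kN·m
Load 3 — uniform load w=11 kN/m over full span:
  R_A = wL = 11·4 = 44 kN
  M_A = wL²/2 = 11·4²/2 = 88 kN·m
Superposition: R_A = 53 kN, M_A = 94 kN·m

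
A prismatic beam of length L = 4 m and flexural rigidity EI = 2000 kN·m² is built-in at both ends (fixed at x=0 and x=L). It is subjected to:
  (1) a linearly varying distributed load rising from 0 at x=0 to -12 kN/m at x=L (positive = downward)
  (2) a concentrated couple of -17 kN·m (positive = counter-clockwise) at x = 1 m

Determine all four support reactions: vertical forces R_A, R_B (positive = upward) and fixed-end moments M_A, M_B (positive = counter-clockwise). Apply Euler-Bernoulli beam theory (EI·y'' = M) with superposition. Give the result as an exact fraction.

R_A = -1917/160 kN, M_A = -257/80 kN·m, R_B = -1923/160 kN, M_B = 343/80 kN·m

Load 1 — triangular load w₀=-12 kN/m (0→w₀ over full span):
  R_A = 3w₀L/20 = 3·(-12)·4/20 = -36/5 kN
  M_A = w₀L²/30 = (-12)·4²/30 = -32/5 kN·m
  R_B = 7w₀L/20 = 7·(-12)·4/20 = -84/5 kN
  M_B = -w₀L²/20 = -(-12)·4²/20 = 48/5 kN·m
Load 2 — applied couple M₀=-17 kN·m at a=1 m (b=L-a=3):
  R_A = 6M₀ab/L³ = 6·(-17)·1·3/4³ = -153/32 kN
  M_A = M₀b(2a-b)/L² = (-17)·3·(2·1-3)/4² = 51/16 kN·m
  R_B = -6M₀ab/L³ = -6·(-17)·1·3/4³ = 153/32 kN
  M_B = M₀a(2b-a)/L² = (-17)·1·(2·3-1)/4² = -85/16 kN·m
Superposition: R_A = -1917/160 kN, M_A = -257/80 kN·m, R_B = -1923/160 kN, M_B = 343/80 kN·m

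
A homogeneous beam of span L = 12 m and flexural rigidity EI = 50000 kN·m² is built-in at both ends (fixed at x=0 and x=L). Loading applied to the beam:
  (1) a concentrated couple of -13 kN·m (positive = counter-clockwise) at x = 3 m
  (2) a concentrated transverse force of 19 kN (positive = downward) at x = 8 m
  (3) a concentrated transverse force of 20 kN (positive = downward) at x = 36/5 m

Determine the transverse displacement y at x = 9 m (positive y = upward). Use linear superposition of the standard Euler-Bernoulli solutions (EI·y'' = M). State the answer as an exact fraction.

Load 1 — applied couple M₀=-13 kN·m at a=3 m (b=L-a=9):
  y_1 = (R_Ax³/6 - M_Ax²/2 - M₀(x-a)²/2)/EI  [x>a] with R_A=-39/32, M_A=39/16 = ((-39/32)·9³/6 - (39/16)·9²/2 - (-13)·(9-3)²/2)/50000 = -819/3200000 m
Load 2 — point force P=19 kN at a=8 m (b=L-a=4):
  y_2 = -Pa²(L-x)²(3bL-(3b+a)(L-x))/(6L³EI)  [x>a] = -19·8²·(12-9)²·(3·4·12-(3·4+8)·(12-9))/(6·12³·50000) = -133/75000 m
Load 3 — point force P=20 kN at a=36/5 m (b=L-a=24/5):
  y_3 = -Pa²(L-x)²(3bL-(3b+a)(L-x))/(6L³EI)  [x>a] = -20·(36/5)²·(12-9)²·(3·(24/5)·12-(3·(24/5)+(36/5))·(12-9))/(6·12³·50000) = -243/125000 m
Superposition: y = Σ y_i = -190717/48000000 m ≈ -0.003973 m

y(9) = -190717/48000000 m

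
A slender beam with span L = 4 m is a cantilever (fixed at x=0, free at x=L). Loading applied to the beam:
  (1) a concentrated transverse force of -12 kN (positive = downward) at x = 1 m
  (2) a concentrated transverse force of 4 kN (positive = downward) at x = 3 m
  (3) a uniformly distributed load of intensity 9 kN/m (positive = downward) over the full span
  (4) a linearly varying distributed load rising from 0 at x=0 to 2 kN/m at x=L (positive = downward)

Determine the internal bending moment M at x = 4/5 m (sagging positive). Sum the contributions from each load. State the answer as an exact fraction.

M(4/5) = -22496/375 kN·m

Load 1 — point force P=-12 kN at a=1 m (b=L-a=3):
  M_1 = -P(a-x)  [x≤a] = -(-12)·(1-(4/5)) = 12/5 kN·m
Load 2 — point force P=4 kN at a=3 m (b=L-a=1):
  M_2 = -P(a-x)  [x≤a] = -4·(3-(4/5)) = -44/5 kN·m
Load 3 — uniform load w=9 kN/m over full span:
  M_3 = -w(L-x)²/2 = -9·(4-(4/5))²/2 = -1152/25 kN·m
Load 4 — triangular load w₀=2 kN/m (0→w₀ over full span):
  M_4 = w₀Lx/2 - w₀L²/3 - w₀x³/(6L) = 2·4·(4/5)/2 - 2·4²/3 - 2·(4/5)³/(6·4) = -2816/375 kN·m
Superposition: M = Σ M_i = -22496/375 kN·m ≈ -59.989333 kN·m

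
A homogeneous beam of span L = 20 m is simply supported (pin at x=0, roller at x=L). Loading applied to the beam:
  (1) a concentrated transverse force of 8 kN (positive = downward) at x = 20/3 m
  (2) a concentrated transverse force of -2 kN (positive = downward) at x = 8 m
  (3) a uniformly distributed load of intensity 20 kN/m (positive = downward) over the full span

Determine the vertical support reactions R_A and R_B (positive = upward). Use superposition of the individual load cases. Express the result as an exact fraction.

R_A = 3062/15 kN, R_B = 3028/15 kN

Load 1 — point force P=8 kN at a=20/3 m (b=L-a=40/3):
  R_A = Pb/L = 8·(40/3)/20 = 16/3 kN
  R_B = Pa/L = 8·(20/3)/20 = 8/3 kN
Load 2 — point force P=-2 kN at a=8 m (b=L-a=12):
  R_A = Pb/L = (-2)·12/20 = -6/5 kN
  R_B = Pa/L = (-2)·8/20 = -4/5 kN
Load 3 — uniform load w=20 kN/m over full span:
  R_A = wL/2 = 20·20/2 = 200 kN
  R_B = wL/2 = 20·20/2 = 200 kN
Superposition: R_A = 3062/15 kN, R_B = 3028/15 kN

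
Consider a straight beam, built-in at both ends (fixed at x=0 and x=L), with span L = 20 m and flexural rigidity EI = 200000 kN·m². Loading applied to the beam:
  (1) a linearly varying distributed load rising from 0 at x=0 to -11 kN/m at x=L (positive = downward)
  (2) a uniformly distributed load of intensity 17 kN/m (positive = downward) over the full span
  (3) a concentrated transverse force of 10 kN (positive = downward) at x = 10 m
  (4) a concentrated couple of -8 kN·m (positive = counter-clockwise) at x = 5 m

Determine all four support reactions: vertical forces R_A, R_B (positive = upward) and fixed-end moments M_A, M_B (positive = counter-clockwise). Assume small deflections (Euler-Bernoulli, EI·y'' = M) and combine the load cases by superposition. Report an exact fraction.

Load 1 — triangular load w₀=-11 kN/m (0→w₀ over full span):
  R_A = 3w₀L/20 = 3·(-11)·20/20 = -33 kN
  M_A = w₀L²/30 = (-11)·20²/30 = -440/3 kN·m
  R_B = 7w₀L/20 = 7·(-11)·20/20 = -77 kN
  M_B = -w₀L²/20 = -(-11)·20²/20 = 220 kN·m
Load 2 — uniform load w=17 kN/m over full span:
  R_A = wL/2 = 17·20/2 = 170 kN
  M_A = wL²/12 = 17·20²/12 = 1700/3 kN·m
  R_B = wL/2 = 17·20/2 = 170 kN
  M_B = -wL²/12 = -17·20²/12 = -1700/3 kN·m
Load 3 — point force P=10 kN at a=10 m (b=L-a=10):
  R_A = Pb²(3a+b)/L³ = 10·10²·(3·10+10)/20³ = 5 kN
  M_A = Pab²/L² = 10·10·10²/20² = 25 kN·m
  R_B = Pa²(a+3b)/L³ = 10·10²·(10+3·10)/20³ = 5 kN
  M_B = -Pa²b/L² = -10·10²·10/20² = -25 kN·m
Load 4 — applied couple M₀=-8 kN·m at a=5 m (b=L-a=15):
  R_A = 6M₀ab/L³ = 6·(-8)·5·15/20³ = -9/20 kN
  M_A = M₀b(2a-b)/L² = (-8)·15·(2·5-15)/20² = 3/2 kN·m
  R_B = -6M₀ab/L³ = -6·(-8)·5·15/20³ = 9/20 kN
  M_B = M₀a(2b-a)/L² = (-8)·5·(2·15-5)/20² = -5/2 kN·m
Superposition: R_A = 2831/20 kN, M_A = 893/2 kN·m, R_B = 1969/20 kN, M_B = -2245/6 kN·m

R_A = 2831/20 kN, M_A = 893/2 kN·m, R_B = 1969/20 kN, M_B = -2245/6 kN·m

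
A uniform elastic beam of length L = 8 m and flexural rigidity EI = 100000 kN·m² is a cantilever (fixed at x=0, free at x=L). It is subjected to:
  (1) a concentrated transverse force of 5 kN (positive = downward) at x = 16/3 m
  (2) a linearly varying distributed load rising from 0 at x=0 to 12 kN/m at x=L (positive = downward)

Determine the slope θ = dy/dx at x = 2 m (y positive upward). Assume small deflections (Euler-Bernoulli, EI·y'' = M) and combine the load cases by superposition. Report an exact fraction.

θ(2) = -1381/300000 rad

Load 1 — point force P=5 kN at a=16/3 m (b=L-a=8/3):
  θ_1 = -Px(2a-x)/(2EI)  [x≤a] = -5·2·(2·(16/3)-2)/(2·100000) = -13/30000 rad
Load 2 — triangular load w₀=12 kN/m (0→w₀ over full span):
  θ_2 = (w₀Lx²/4-w₀L²x/3-w₀x⁴/(24L))/EI = (12·8·2²/4-12·8²·2/3-12·2⁴/(24·8))/100000 = -417/100000 rad
Superposition: θ = Σ θ_i = -1381/300000 rad ≈ -0.004603 rad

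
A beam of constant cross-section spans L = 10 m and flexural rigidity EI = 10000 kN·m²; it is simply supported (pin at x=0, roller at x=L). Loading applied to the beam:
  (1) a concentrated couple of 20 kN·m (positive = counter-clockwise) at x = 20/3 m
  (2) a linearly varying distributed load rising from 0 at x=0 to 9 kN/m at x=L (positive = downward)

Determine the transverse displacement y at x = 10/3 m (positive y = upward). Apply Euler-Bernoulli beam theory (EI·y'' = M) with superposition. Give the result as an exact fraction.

Load 1 — applied couple M₀=20 kN·m at a=20/3 m (b=L-a=10/3):
  y_1 = (M₀x³/(6L)+C₁x)/EI  [x≤a] with C₁=M₀(3b²-L²)/(6L)=-200/9 = (20·(10/3)³/(6·10)+(-200/9)·(10/3))/10000 = -1/162 m
Load 2 — triangular load w₀=9 kN/m (0→w₀ over full span):
  y_2 = -w₀x(7L⁴-10L²x²+3x⁴)/(360LEI) = -9·(10/3)·(7·10⁴-10·10²·(10/3)²+3·(10/3)⁴)/(360·10·10000) = -4/81 m
Superposition: y = Σ y_i = -1/18 m ≈ -0.055556 m

y(10/3) = -1/18 m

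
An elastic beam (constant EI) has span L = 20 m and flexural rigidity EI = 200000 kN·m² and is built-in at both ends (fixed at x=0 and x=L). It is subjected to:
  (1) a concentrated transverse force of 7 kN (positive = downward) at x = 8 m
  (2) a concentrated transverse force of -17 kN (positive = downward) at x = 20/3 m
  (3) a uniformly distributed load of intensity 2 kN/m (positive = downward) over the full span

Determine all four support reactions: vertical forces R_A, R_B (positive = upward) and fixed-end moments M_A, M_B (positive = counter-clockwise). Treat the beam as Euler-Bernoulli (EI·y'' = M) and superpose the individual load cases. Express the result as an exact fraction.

Load 1 — point force P=7 kN at a=8 m (b=L-a=12):
  R_A = Pb²(3a+b)/L³ = 7·12²·(3·8+12)/20³ = 567/125 kN
  M_A = Pab²/L² = 7·8·12²/20² = 504/25 kN·m
  R_B = Pa²(a+3b)/L³ = 7·8²·(8+3·12)/20³ = 308/125 kN
  M_B = -Pa²b/L² = -7·8²·12/20² = -336/25 kN·m
Load 2 — point force P=-17 kN at a=20/3 m (b=L-a=40/3):
  R_A = Pb²(3a+b)/L³ = (-17)·(40/3)²·(3·(20/3)+(40/3))/20³ = -340/27 kN
  M_A = Pab²/L² = (-17)·(20/3)·(40/3)²/20² = -1360/27 kN·m
  R_B = Pa²(a+3b)/L³ = (-17)·(20/3)²·((20/3)+3·(40/3))/20³ = -119/27 kN
  M_B = -Pa²b/L² = -(-17)·(20/3)²·(40/3)/20² = 680/27 kN·m
Load 3 — uniform load w=2 kN/m over full span:
  R_A = wL/2 = 2·20/2 = 20 kN
  M_A = wL²/12 = 2·20²/12 = 200/3 kN·m
  R_B = wL/2 = 2·20/2 = 20 kN
  M_B = -wL²/12 = -2·20²/12 = -200/3 kN·m
Superposition: R_A = 40309/3375 kN, M_A = 24608/675 kN·m, R_B = 60941/3375 kN, M_B = -37072/675 kN·m

R_A = 40309/3375 kN, M_A = 24608/675 kN·m, R_B = 60941/3375 kN, M_B = -37072/675 kN·m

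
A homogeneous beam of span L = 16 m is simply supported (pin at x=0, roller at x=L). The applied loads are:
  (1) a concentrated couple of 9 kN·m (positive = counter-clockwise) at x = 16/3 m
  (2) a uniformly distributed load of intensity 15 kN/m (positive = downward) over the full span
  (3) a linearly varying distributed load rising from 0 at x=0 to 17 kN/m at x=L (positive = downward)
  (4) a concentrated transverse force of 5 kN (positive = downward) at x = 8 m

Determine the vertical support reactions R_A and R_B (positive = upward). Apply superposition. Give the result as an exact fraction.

Load 1 — applied couple M₀=9 kN·m at a=16/3 m (b=L-a=32/3):
  R_A = M₀/L = 9/16 kN
  R_B = -M₀/L = -9/16 kN
Load 2 — uniform load w=15 kN/m over full span:
  R_A = wL/2 = 15·16/2 = 120 kN
  R_B = wL/2 = 15·16/2 = 120 kN
Load 3 — triangular load w₀=17 kN/m (0→w₀ over full span):
  R_A = w₀L/6 = 17·16/6 = 136/3 kN
  R_B = w₀L/3 = 17·16/3 = 272/3 kN
Load 4 — point force P=5 kN at a=8 m (b=L-a=8):
  R_A = Pb/L = 5·8/16 = 5/2 kN
  R_B = Pa/L = 5·8/16 = 5/2 kN
Superposition: R_A = 8083/48 kN, R_B = 10205/48 kN

R_A = 8083/48 kN, R_B = 10205/48 kN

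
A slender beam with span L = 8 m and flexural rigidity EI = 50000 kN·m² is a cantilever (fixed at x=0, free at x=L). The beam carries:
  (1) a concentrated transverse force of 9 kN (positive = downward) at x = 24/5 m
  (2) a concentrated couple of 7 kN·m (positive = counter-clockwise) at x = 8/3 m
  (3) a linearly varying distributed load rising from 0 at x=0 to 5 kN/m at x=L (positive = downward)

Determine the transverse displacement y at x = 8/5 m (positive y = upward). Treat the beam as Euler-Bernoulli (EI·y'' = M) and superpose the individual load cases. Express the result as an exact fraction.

y(8/5) = -95582/29296875 m

Load 1 — point force P=9 kN at a=24/5 m (b=L-a=16/5):
  y_1 = -Px²(3a-x)/(6EI)  [x≤a] = -9·(8/5)²·(3·(24/5)-(8/5))/(6·50000) = -384/390625 m
Load 2 — applied couple M₀=7 kN·m at a=8/3 m (b=L-a=16/3):
  y_2 = M₀x²/(2EI)  [x≤a] = 7·(8/5)²/(2·50000) = 14/78125 m
Load 3 — triangular load w₀=5 kN/m (0→w₀ over full span):
  y_3 = (w₀Lx³/12-w₀L²x²/6-w₀x⁵/(120L))/EI = (5·8·(8/5)³/12-5·8²·(8/5)²/6-5·(8/5)⁵/(120·8))/50000 = -72032/29296875 m
Superposition: y = Σ y_i = -95582/29296875 m ≈ -0.003263 m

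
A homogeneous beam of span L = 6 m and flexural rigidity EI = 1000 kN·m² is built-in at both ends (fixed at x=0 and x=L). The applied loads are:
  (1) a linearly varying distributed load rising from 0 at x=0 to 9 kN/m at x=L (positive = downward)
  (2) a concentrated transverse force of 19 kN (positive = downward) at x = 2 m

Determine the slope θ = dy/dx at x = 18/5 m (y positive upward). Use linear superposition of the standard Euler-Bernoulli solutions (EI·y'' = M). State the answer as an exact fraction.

Load 1 — triangular load w₀=9 kN/m (0→w₀ over full span):
  θ_1 = -w₀(2x(L-x)(L-2x)(x+2L)+x²(L-x)²)/(120LEI) = -9·(2·(18/5)·(6-(18/5))·(6-2·(18/5))·((18/5)+2·6)+(18/5)²·(6-(18/5))²)/(120·6·1000) = 243/78125 rad
Load 2 — point force P=19 kN at a=2 m (b=L-a=4):
  θ_2 = Pa²(L-x)(2bL-(3b+a)(L-x))/(2L³EI)  [x>a] = 19·2²·(6-(18/5))·(2·4·6-(3·4+2)·(6-(18/5)))/(2·6³·1000) = 19/3125 rad
Superposition: θ = Σ θ_i = 718/78125 rad ≈ 0.009190 rad

θ(18/5) = 718/78125 rad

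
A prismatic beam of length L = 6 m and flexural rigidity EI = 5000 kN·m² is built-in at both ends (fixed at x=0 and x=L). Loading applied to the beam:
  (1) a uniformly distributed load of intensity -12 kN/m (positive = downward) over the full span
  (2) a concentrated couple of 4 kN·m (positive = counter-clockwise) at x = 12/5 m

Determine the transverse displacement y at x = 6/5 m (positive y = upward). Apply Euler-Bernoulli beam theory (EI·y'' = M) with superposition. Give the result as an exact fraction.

y(6/5) = 6453/1953125 m

Load 1 — uniform load w=-12 kN/m over full span:
  y_1 = -wx²(L-x)²/(24EI) = -(-12)·(6/5)²·(6-(6/5))²/(24·5000) = 1296/390625 m
Load 2 — applied couple M₀=4 kN·m at a=12/5 m (b=L-a=18/5):
  y_2 = (R_Ax³/6 - M_Ax²/2)/EI  [x≤a] with R_A=24/25, M_A=12/25 = ((24/25)·(6/5)³/6 - (12/25)·(6/5)²/2)/5000 = -27/1953125 m
Superposition: y = Σ y_i = 6453/1953125 m ≈ 0.003304 m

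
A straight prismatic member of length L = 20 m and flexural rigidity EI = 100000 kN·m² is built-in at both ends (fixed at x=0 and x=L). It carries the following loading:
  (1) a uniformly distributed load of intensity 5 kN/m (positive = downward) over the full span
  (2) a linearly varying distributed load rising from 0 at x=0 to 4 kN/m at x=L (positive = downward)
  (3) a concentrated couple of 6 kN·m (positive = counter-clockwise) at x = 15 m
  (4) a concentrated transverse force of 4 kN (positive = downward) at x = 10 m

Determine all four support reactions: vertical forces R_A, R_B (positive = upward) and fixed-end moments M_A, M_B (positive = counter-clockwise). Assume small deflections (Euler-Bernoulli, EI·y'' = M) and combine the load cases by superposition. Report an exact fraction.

Load 1 — uniform load w=5 kN/m over full span:
  R_A = wL/2 = 5·20/2 = 50 kN
  M_A = wL²/12 = 5·20²/12 = 500/3 kN·m
  R_B = wL/2 = 5·20/2 = 50 kN
  M_B = -wL²/12 = -5·20²/12 = -500/3 kN·m
Load 2 — triangular load w₀=4 kN/m (0→w₀ over full span):
  R_A = 3w₀L/20 = 3·4·20/20 = 12 kN
  M_A = w₀L²/30 = 4·20²/30 = 160/3 kN·m
  R_B = 7w₀L/20 = 7·4·20/20 = 28 kN
  M_B = -w₀L²/20 = -4·20²/20 = -80 kN·m
Load 3 — applied couple M₀=6 kN·m at a=15 m (b=L-a=5):
  R_A = 6M₀ab/L³ = 6·6·15·5/20³ = 27/80 kN
  M_A = M₀b(2a-b)/L² = 6·5·(2·15-5)/20² = 15/8 kN·m
  R_B = -6M₀ab/L³ = -6·6·15·5/20³ = -27/80 kN
  M_B = M₀a(2b-a)/L² = 6·15·(2·5-15)/20² = -9/8 kN·m
Load 4 — point force P=4 kN at a=10 m (b=L-a=10):
  R_A = Pb²(3a+b)/L³ = 4·10²·(3·10+10)/20³ = 2 kN
  M_A = Pab²/L² = 4·10·10²/20² = 10 kN·m
  R_B = Pa²(a+3b)/L³ = 4·10²·(10+3·10)/20³ = 2 kN
  M_B = -Pa²b/L² = -4·10²·10/20² = -10 kN·m
Superposition: R_A = 5147/80 kN, M_A = 1855/8 kN·m, R_B = 6373/80 kN, M_B = -6187/24 kN·m

R_A = 5147/80 kN, M_A = 1855/8 kN·m, R_B = 6373/80 kN, M_B = -6187/24 kN·m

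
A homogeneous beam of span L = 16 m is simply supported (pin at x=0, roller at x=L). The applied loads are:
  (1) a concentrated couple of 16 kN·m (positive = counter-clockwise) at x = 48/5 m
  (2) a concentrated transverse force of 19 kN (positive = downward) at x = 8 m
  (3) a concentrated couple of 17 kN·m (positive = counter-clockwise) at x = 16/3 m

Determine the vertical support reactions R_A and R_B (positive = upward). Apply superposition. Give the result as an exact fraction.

R_A = 185/16 kN, R_B = 119/16 kN

Load 1 — applied couple M₀=16 kN·m at a=48/5 m (b=L-a=32/5):
  R_A = M₀/L = 16/16 = 1 kN
  R_B = -M₀/L = -16/16 = -1 kN
Load 2 — point force P=19 kN at a=8 m (b=L-a=8):
  R_A = Pb/L = 19·8/16 = 19/2 kN
  R_B = Pa/L = 19·8/16 = 19/2 kN
Load 3 — applied couple M₀=17 kN·m at a=16/3 m (b=L-a=32/3):
  R_A = M₀/L = 17/16 kN
  R_B = -M₀/L = -17/16 kN
Superposition: R_A = 185/16 kN, R_B = 119/16 kN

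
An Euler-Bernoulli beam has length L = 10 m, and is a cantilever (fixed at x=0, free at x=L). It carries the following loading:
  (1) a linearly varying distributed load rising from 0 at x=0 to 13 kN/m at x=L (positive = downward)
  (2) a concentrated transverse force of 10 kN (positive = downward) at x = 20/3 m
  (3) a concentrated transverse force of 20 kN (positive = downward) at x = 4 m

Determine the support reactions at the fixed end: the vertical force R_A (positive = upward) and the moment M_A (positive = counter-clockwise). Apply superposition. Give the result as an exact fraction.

Load 1 — triangular load w₀=13 kN/m (0→w₀ over full span):
  R_A = w₀L/2 = 13·10/2 = 65 kN
  M_A = w₀L²/3 = 13·10²/3 = 1300/3 kN·m
Load 2 — point force P=10 kN at a=20/3 m (b=L-a=10/3):
  R_A = P = 10 kN
  M_A = Pa = 10·(20/3) = 200/3 kN·m
Load 3 — point force P=20 kN at a=4 m (b=L-a=6):
  R_A = P = 20 kN
  M_A = Pa = 20·4 = 80 kN·m
Superposition: R_A = 95 kN, M_A = 580 kN·m

R_A = 95 kN, M_A = 580 kN·m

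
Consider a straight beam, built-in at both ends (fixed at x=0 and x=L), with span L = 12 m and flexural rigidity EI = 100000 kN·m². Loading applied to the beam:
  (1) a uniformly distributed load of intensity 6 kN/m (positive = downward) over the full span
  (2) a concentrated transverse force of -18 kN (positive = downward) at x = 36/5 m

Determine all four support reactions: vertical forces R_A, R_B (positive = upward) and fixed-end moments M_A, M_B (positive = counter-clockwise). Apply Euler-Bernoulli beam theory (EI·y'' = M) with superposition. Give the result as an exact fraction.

Load 1 — uniform load w=6 kN/m over full span:
  R_A = wL/2 = 6·12/2 = 36 kN
  M_A = wL²/12 = 6·12²/12 = 72 kN·m
  R_B = wL/2 = 6·12/2 = 36 kN
  M_B = -wL²/12 = -6·12²/12 = -72 kN·m
Load 2 — point force P=-18 kN at a=36/5 m (b=L-a=24/5):
  R_A = Pb²(3a+b)/L³ = (-18)·(24/5)²·(3·(36/5)+(24/5))/12³ = -792/125 kN
  M_A = Pab²/L² = (-18)·(36/5)·(24/5)²/12² = -2592/125 kN·m
  R_B = Pa²(a+3b)/L³ = (-18)·(36/5)²·((36/5)+3·(24/5))/12³ = -1458/125 kN
  M_B = -Pa²b/L² = -(-18)·(36/5)²·(24/5)/12² = 3888/125 kN·m
Superposition: R_A = 3708/125 kN, M_A = 6408/125 kN·m, R_B = 3042/125 kN, M_B = -5112/125 kN·m

R_A = 3708/125 kN, M_A = 6408/125 kN·m, R_B = 3042/125 kN, M_B = -5112/125 kN·m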